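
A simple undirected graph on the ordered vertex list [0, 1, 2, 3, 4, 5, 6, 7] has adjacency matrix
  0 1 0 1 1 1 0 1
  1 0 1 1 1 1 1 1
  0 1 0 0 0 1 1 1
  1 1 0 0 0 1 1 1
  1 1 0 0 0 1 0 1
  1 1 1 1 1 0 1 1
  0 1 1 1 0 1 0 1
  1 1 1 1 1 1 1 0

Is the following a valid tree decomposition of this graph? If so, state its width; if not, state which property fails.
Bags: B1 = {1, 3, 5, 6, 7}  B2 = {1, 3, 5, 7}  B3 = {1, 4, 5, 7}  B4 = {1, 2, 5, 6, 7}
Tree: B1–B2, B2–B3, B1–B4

No — vertex 0 appears in no bag.

A tree decomposition must satisfy three properties: every vertex lies in some bag; for every edge, both endpoints lie together in some bag; and for every vertex, the bags containing it form a connected subtree. Here vertex 0 appears in no bag, so the decomposition is invalid.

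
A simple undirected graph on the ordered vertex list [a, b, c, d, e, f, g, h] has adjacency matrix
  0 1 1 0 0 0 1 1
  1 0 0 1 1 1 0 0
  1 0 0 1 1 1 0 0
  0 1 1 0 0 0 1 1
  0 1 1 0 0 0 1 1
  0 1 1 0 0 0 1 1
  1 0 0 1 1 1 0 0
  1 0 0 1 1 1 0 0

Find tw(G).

A width-4 tree decomposition is:
Bags: B1 = {a, d, e, f, g}  B2 = {a, d, e, f, h}  B3 = {a, b, d, e, f}  B4 = {a, c, d, e, f}
Tree: B1–B2, B2–B3, B3–B4
Every bag has size at most 5, so the width is 5 − 1 = 4 and tw(G) ≤ 4. For the lower bound: the 5 vertex sets {a,g}, {d,h}, {b,e}, {f}, {c} are disjoint, each induces a connected subgraph, and every pair is joined by at least one edge of G. Contracting each set to a single vertex therefore yields K_{5} as a minor, and since treewidth is minor-monotone, tw(G) ≥ tw(K_{5}) = 4. Therefore the treewidth is 4.

4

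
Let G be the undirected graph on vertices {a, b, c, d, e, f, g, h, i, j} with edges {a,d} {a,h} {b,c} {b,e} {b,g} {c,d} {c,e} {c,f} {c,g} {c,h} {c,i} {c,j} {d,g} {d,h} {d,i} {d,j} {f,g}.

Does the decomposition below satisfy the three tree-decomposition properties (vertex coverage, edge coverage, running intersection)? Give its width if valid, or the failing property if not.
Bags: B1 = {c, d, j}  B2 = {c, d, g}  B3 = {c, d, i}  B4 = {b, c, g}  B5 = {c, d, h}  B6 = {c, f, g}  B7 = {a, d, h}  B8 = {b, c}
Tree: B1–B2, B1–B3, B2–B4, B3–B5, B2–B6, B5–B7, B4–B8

No — vertex e appears in no bag.

A tree decomposition must satisfy three properties: every vertex lies in some bag; for every edge, both endpoints lie together in some bag; and for every vertex, the bags containing it form a connected subtree. Here vertex e appears in no bag, so the decomposition is invalid.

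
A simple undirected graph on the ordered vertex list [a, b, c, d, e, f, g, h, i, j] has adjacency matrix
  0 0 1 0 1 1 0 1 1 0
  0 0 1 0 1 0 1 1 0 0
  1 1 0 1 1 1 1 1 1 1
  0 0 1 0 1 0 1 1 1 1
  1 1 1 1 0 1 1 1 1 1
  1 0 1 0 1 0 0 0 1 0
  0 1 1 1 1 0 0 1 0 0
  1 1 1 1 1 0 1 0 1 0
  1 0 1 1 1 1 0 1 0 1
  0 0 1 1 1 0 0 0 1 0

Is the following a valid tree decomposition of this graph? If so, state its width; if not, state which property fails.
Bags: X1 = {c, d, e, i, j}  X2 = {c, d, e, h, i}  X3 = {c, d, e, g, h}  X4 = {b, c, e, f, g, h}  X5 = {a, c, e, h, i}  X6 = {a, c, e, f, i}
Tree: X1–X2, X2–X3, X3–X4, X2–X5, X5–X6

A tree decomposition must satisfy three properties: every vertex lies in some bag; for every edge, both endpoints lie together in some bag; and for every vertex, the bags containing it form a connected subtree. Here bags containing vertex f are not connected in the tree, so the decomposition is invalid.

No — bags containing vertex f are not connected in the tree.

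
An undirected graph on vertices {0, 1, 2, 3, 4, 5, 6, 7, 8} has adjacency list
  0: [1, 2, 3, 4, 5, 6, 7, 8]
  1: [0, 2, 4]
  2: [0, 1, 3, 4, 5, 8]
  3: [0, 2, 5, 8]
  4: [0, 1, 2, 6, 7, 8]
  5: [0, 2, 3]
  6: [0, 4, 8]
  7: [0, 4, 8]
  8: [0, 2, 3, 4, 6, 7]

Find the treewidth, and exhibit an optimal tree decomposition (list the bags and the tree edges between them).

Treewidth 3.
One optimal decomposition is:
Bags: B1 = {0, 2, 3, 8}  B2 = {0, 2, 4, 8}  B3 = {0, 4, 7, 8}  B4 = {0, 4, 6, 8}  B5 = {0, 1, 2, 4}  B6 = {0, 2, 3, 5}
Tree: B1–B2, B2–B3, B3–B4, B2–B5, B1–B6

Every bag has size at most 4, so the width is 4 − 1 = 3 and tw(G) ≤ 3. On the other hand G contains the 4-clique {0, 1, 2, 4}. A clique must lie in a single bag of any decomposition, so no decomposition can have width below 3. The upper and lower bounds meet at 3, so that is the treewidth.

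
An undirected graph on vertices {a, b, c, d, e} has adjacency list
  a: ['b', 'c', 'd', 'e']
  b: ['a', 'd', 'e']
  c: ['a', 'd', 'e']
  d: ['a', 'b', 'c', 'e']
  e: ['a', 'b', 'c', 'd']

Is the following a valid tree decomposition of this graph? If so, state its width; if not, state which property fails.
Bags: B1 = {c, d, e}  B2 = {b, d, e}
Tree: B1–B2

No — vertex a appears in no bag.

A tree decomposition must satisfy three properties: every vertex lies in some bag; for every edge, both endpoints lie together in some bag; and for every vertex, the bags containing it form a connected subtree. Here vertex a appears in no bag, so the decomposition is invalid.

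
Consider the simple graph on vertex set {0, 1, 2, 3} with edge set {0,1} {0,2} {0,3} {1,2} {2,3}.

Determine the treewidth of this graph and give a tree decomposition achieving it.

Every bag has size at most 3, so the width is 3 − 1 = 2 and tw(G) ≤ 2. Conversely, {0, 1, 2} is a clique of size 3, and the vertices of any clique must share a bag in every tree decomposition; so some bag has ≥ 3 vertices and tw(G) ≥ 2. Hence tw(G) = 2 exactly.

Treewidth 2.
Bags: B1 = {0, 1, 2}  B2 = {0, 2, 3}
Tree: B1–B2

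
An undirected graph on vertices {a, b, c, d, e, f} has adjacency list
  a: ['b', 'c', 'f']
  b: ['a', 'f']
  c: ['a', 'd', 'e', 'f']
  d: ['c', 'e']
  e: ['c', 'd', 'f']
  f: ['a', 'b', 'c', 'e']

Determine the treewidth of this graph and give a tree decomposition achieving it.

Treewidth 2.
One such decomposition:
Bags: B1 = {a, c, f}  B2 = {a, b, f}  B3 = {c, e, f}  B4 = {c, d, e}
Tree: B1–B2, B1–B3, B3–B4

The largest bag has 3 vertices, giving width 2; this decomposition certifies tw(G) ≤ 2. For the lower bound, the 3 vertices {c, d, e} are pairwise adjacent, and any tree decomposition puts a clique entirely inside one bag — forcing width ≥ 2. The upper and lower bounds meet at 2, so that is the treewidth.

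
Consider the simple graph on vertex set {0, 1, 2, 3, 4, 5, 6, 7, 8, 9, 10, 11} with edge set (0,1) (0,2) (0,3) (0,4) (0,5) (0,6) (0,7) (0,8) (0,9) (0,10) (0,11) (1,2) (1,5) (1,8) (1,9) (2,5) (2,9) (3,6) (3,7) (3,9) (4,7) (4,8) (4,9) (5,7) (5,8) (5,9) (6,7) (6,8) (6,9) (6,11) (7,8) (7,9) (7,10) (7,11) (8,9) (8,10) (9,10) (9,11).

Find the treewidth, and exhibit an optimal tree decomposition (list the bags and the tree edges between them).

Treewidth 4.
Bags: B1 = {0, 6, 7, 8, 9}  B2 = {0, 5, 7, 8, 9}  B3 = {0, 1, 5, 8, 9}  B4 = {0, 3, 6, 7, 9}  B5 = {0, 1, 2, 5, 9}  B6 = {0, 4, 7, 8, 9}  B7 = {0, 6, 7, 9, 11}  B8 = {0, 7, 8, 9, 10}
Tree: B1–B2, B2–B3, B1–B4, B3–B5, B1–B6, B1–B7, B1–B8

Each bag holds 5 vertices, so the decomposition has width 4, which upper-bounds the treewidth. For the lower bound, the 5 vertices {0, 1, 5, 8, 9} are pairwise adjacent, and any tree decomposition puts a clique entirely inside one bag — forcing width ≥ 4. Combining the bounds, tw(G) = 4.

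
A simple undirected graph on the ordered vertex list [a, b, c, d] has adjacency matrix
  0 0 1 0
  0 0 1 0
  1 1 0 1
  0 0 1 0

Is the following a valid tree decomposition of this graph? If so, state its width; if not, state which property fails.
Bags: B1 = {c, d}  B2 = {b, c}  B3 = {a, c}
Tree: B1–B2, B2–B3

Yes; width 1.

Every vertex of G appears in some bag (union = {a, b, c, d}); every edge is covered by a bag; and for each vertex v the set of bags containing v is connected in the bag tree. The decomposition is therefore valid. The largest bag has 2 vertices, so the width is 1.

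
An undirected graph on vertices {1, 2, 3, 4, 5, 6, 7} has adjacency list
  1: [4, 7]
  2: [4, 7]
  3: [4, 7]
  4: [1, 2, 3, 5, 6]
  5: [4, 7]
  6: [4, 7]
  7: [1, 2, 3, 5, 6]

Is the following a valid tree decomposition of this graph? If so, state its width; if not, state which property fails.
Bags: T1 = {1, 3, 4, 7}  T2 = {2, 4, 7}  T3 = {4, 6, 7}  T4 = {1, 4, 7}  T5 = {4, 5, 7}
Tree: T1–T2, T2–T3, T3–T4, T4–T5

A tree decomposition must satisfy three properties: every vertex lies in some bag; for every edge, both endpoints lie together in some bag; and for every vertex, the bags containing it form a connected subtree. Here bags containing vertex 1 are not connected in the tree, so the decomposition is invalid.

No — bags containing vertex 1 are not connected in the tree.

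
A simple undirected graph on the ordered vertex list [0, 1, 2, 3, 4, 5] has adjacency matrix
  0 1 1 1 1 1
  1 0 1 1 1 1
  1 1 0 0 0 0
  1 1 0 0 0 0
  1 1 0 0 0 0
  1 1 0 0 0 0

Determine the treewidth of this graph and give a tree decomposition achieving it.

Treewidth 2.
One optimal decomposition is:
Bags: B1 = {0, 1, 5}  B2 = {0, 1, 3}  B3 = {0, 1, 4}  B4 = {0, 1, 2}
Tree: B1–B2, B2–B3, B2–B4

Every bag has size at most 3, so the width is 3 − 1 = 2 and tw(G) ≤ 2. For the lower bound, the 3 vertices {0, 1, 2} are pairwise adjacent, and any tree decomposition puts a clique entirely inside one bag — forcing width ≥ 2. The upper and lower bounds meet at 2, so that is the treewidth.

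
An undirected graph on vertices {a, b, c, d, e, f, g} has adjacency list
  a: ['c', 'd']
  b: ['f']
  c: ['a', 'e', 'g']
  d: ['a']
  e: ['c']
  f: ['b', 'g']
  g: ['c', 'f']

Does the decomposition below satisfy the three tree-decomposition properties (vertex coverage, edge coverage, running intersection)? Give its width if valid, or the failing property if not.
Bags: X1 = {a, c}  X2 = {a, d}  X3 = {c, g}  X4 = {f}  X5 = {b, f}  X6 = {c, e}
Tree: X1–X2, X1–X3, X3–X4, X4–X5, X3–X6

A tree decomposition must satisfy three properties: every vertex lies in some bag; for every edge, both endpoints lie together in some bag; and for every vertex, the bags containing it form a connected subtree. Here edge (g,f) lies in no bag, so the decomposition is invalid.

No — edge (g,f) lies in no bag.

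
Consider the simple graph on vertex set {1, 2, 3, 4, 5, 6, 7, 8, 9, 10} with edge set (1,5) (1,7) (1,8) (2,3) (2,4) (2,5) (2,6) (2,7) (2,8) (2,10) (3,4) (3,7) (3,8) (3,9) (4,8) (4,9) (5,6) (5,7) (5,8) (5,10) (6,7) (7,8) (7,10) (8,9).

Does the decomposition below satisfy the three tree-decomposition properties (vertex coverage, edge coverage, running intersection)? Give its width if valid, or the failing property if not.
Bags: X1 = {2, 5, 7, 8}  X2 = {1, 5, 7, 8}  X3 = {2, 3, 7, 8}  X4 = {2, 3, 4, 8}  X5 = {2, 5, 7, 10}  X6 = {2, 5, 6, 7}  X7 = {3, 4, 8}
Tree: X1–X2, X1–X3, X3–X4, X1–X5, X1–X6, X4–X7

A tree decomposition must satisfy three properties: every vertex lies in some bag; for every edge, both endpoints lie together in some bag; and for every vertex, the bags containing it form a connected subtree. Here vertex 9 appears in no bag, so the decomposition is invalid.

No — vertex 9 appears in no bag.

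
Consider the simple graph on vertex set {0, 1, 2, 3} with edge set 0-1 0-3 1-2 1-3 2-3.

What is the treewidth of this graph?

2

A width-2 tree decomposition is:
Bags: B1 = {1, 2, 3}  B2 = {0, 1, 3}
Tree: B1–B2
Every bag has size at most 3, so the width is 3 − 1 = 2 and tw(G) ≤ 2. On the other hand G contains the 3-clique {0, 1, 3}. A clique must lie in a single bag of any decomposition, so no decomposition can have width below 2. The upper and lower bounds meet at 2, so that is the treewidth.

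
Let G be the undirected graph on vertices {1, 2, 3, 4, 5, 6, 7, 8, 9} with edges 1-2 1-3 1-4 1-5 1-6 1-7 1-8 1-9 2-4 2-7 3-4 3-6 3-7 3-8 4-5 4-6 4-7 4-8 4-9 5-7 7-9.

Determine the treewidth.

3

A width-3 tree decomposition is:
Bags: B1 = {1, 3, 4, 7}  B2 = {1, 4, 7, 9}  B3 = {1, 3, 4, 8}  B4 = {1, 2, 4, 7}  B5 = {1, 3, 4, 6}  B6 = {1, 4, 5, 7}
Tree: B1–B2, B1–B3, B1–B4, B1–B5, B2–B6
The largest bag has 4 vertices, giving width 3; this decomposition certifies tw(G) ≤ 3. Conversely, {1, 3, 4, 8} is a clique of size 4, and the vertices of any clique must share a bag in every tree decomposition; so some bag has ≥ 4 vertices and tw(G) ≥ 3. Therefore the treewidth is 3.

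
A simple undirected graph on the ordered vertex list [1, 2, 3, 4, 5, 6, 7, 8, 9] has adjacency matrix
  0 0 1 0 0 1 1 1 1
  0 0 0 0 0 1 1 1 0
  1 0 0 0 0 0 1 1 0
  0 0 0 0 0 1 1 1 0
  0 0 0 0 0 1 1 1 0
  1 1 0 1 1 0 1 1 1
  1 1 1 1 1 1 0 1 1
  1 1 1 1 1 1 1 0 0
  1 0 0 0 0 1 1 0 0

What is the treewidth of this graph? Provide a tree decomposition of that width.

Each bag holds 4 vertices, so the decomposition has width 3, which upper-bounds the treewidth. Conversely, {1, 3, 7, 8} is a clique of size 4, and the vertices of any clique must share a bag in every tree decomposition; so some bag has ≥ 4 vertices and tw(G) ≥ 3. The upper and lower bounds meet at 3, so that is the treewidth.

Treewidth 3.
One such decomposition:
Bags: B1 = {1, 6, 7, 8}  B2 = {2, 6, 7, 8}  B3 = {1, 3, 7, 8}  B4 = {1, 6, 7, 9}  B5 = {5, 6, 7, 8}  B6 = {4, 6, 7, 8}
Tree: B1–B2, B1–B3, B1–B4, B2–B5, B5–B6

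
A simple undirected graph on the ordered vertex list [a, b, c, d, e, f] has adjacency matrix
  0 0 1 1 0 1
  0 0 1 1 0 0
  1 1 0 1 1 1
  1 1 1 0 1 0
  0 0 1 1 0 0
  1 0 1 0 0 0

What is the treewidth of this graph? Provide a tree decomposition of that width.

The largest bag has 3 vertices, giving width 2; this decomposition certifies tw(G) ≤ 2. On the other hand G contains the 3-clique {c, d, e}. A clique must lie in a single bag of any decomposition, so no decomposition can have width below 2. Combining the bounds, tw(G) = 2.

Treewidth 2.
One such decomposition:
Bags: B1 = {a, c, d}  B2 = {c, d, e}  B3 = {b, c, d}  B4 = {a, c, f}
Tree: B1–B2, B1–B3, B1–B4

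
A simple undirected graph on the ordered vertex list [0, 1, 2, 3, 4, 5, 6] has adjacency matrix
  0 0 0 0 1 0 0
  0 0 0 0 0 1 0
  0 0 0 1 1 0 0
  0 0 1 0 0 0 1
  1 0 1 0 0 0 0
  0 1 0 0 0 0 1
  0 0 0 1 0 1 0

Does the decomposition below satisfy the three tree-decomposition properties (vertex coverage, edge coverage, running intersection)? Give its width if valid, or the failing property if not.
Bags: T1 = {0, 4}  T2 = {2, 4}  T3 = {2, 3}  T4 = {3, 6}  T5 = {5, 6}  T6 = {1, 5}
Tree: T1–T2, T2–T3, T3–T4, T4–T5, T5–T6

Vertex coverage: the bags together contain {0, 1, 2, 3, 4, 5, 6}, the full vertex set. Edge coverage: each edge of G has both endpoints in at least one bag. Running intersection: for every vertex, the bags containing it form a connected subtree. All three properties hold, so this is a valid tree decomposition of width max|bag| − 1 = 1, and hence tw(G) ≤ 1.

Yes; width 1.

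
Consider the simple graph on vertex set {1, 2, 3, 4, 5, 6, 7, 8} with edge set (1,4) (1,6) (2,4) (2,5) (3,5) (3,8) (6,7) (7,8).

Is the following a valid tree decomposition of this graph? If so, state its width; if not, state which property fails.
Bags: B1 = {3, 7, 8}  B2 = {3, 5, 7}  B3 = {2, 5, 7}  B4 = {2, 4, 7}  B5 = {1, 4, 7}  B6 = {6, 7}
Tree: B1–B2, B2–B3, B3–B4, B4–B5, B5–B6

A tree decomposition must satisfy three properties: every vertex lies in some bag; for every edge, both endpoints lie together in some bag; and for every vertex, the bags containing it form a connected subtree. Here edge (1,6) lies in no bag, so the decomposition is invalid.

No — edge (1,6) lies in no bag.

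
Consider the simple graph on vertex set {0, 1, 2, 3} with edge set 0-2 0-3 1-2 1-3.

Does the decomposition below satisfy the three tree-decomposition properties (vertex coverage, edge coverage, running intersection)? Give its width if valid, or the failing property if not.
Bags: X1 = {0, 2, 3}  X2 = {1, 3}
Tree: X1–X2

A tree decomposition must satisfy three properties: every vertex lies in some bag; for every edge, both endpoints lie together in some bag; and for every vertex, the bags containing it form a connected subtree. Here edge (2,1) lies in no bag, so the decomposition is invalid.

No — edge (2,1) lies in no bag.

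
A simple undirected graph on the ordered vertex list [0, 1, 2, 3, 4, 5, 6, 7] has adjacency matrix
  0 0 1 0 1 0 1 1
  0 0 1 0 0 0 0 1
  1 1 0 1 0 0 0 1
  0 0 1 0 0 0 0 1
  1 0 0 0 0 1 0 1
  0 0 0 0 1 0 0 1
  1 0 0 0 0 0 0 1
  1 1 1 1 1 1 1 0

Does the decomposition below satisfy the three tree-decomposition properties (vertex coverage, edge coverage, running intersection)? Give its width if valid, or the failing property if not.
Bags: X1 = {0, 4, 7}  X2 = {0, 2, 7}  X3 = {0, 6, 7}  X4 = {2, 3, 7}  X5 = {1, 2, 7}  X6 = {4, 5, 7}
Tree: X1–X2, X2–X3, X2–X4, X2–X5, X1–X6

Yes; width 2.

Checking the three conditions: (i) the bags cover all of {0, 1, 2, 3, 4, 5, 6, 7}; (ii) for each edge, some bag contains both endpoints; (iii) the bags containing any fixed vertex form a subtree. All hold, so the decomposition is valid with width 3 − 1 = 2.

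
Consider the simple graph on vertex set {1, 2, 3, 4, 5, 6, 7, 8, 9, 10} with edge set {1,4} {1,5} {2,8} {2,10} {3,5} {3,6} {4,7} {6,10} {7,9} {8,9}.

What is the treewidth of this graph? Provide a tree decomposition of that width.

Treewidth 2.
One such decomposition:
Bags: B1 = {1, 4, 5}  B2 = {4, 5, 7}  B3 = {5, 7, 9}  B4 = {5, 8, 9}  B5 = {2, 5, 8}  B6 = {2, 5, 10}  B7 = {5, 6, 10}  B8 = {3, 5, 6}
Tree: B1–B2, B2–B3, B3–B4, B4–B5, B5–B6, B6–B7, B7–B8

Every bag has size at most 3, so the width is 3 − 1 = 2 and tw(G) ≤ 2. Since 5–1–4–7–9–8–2–10–6–3–5 is a cycle in G, G is not acyclic. Forests are exactly the graphs of treewidth ≤ 1, so tw(G) ≥ 2. Combining the bounds, tw(G) = 2.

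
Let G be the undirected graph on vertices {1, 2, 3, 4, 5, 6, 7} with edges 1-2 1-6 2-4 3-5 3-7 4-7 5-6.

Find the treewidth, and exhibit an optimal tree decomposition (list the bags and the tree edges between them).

Every bag has size at most 3, so the width is 3 − 1 = 2 and tw(G) ≤ 2. The edges 2–4–7–3–5–6–1–2 form a cycle, so G is not a tree and its treewidth is at least 2. Therefore the treewidth is 2.

Treewidth 2.
Bags: B1 = {2, 4, 7}  B2 = {2, 3, 7}  B3 = {2, 3, 5}  B4 = {2, 5, 6}  B5 = {1, 2, 6}
Tree: B1–B2, B2–B3, B3–B4, B4–B5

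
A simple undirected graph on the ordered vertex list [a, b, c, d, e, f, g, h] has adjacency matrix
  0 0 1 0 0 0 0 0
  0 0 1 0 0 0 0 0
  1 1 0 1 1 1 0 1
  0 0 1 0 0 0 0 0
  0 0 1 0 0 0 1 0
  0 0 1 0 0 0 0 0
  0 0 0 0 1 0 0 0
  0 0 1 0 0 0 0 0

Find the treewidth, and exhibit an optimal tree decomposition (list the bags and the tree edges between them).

Every bag has size at most 2, so the width is 2 − 1 = 1 and tw(G) ≤ 1. G has an edge, so its treewidth is at least 1. The upper and lower bounds meet at 1, so that is the treewidth.

Treewidth 1.
Bags: B1 = {a, c}  B2 = {c, e}  B3 = {c, d}  B4 = {c, f}  B5 = {e, g}  B6 = {c, h}  B7 = {b, c}
Tree: B1–B2, B2–B3, B3–B4, B2–B5, B1–B6, B6–B7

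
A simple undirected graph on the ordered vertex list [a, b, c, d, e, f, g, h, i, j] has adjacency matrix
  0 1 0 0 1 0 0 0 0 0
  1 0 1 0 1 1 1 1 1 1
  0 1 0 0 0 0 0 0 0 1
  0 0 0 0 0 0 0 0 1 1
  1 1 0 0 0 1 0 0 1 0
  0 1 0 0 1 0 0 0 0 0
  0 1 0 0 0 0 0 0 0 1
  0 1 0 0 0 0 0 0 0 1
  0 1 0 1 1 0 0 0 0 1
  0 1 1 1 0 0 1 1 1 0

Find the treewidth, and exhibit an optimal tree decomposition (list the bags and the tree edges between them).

Each bag holds 3 vertices, so the decomposition has width 2, which upper-bounds the treewidth. Conversely, {d, i, j} is a clique of size 3, and the vertices of any clique must share a bag in every tree decomposition; so some bag has ≥ 3 vertices and tw(G) ≥ 2. Combining the bounds, tw(G) = 2.

Treewidth 2.
One such decomposition:
Bags: B1 = {b, i, j}  B2 = {b, e, i}  B3 = {b, c, j}  B4 = {d, i, j}  B5 = {b, h, j}  B6 = {b, e, f}  B7 = {b, g, j}  B8 = {a, b, e}
Tree: B1–B2, B1–B3, B1–B4, B3–B5, B2–B6, B3–B7, B6–B8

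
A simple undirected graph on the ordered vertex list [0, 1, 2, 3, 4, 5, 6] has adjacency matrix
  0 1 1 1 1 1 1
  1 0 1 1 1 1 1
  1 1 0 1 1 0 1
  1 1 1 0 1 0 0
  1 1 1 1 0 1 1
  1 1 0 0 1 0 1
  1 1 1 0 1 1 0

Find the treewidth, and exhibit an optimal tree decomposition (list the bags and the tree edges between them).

Each bag holds 5 vertices, so the decomposition has width 4, which upper-bounds the treewidth. On the other hand G contains the 5-clique {0, 1, 2, 3, 4}. A clique must lie in a single bag of any decomposition, so no decomposition can have width below 4. Therefore the treewidth is 4.

Treewidth 4.
One optimal decomposition is:
Bags: B1 = {0, 1, 2, 4, 6}  B2 = {0, 1, 4, 5, 6}  B3 = {0, 1, 2, 3, 4}
Tree: B1–B2, B1–B3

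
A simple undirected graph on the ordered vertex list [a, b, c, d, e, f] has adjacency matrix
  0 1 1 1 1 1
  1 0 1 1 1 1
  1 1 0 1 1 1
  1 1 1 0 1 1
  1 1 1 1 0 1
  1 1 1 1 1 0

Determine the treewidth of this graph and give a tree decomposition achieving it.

With just one bag of size 6, the width is 6 − 1 = 5, so tw(G) ≤ 5. On the other hand G contains the 6-clique {a, b, c, d, e, f}. A clique must lie in a single bag of any decomposition, so no decomposition can have width below 5. Therefore the treewidth is 5.

Treewidth 5.
One such decomposition:
Bags: B1 = {a, b, c, d, e, f}
Tree: (single bag)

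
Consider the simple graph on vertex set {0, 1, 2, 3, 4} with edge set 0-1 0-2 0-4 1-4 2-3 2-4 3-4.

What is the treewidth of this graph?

2

A width-2 tree decomposition is:
Bags: B1 = {0, 2, 4}  B2 = {0, 1, 4}  B3 = {2, 3, 4}
Tree: B1–B2, B1–B3
Every bag has size at most 3, so the width is 3 − 1 = 2 and tw(G) ≤ 2. On the other hand G contains the 3-clique {0, 1, 4}. A clique must lie in a single bag of any decomposition, so no decomposition can have width below 2. Combining the bounds, tw(G) = 2.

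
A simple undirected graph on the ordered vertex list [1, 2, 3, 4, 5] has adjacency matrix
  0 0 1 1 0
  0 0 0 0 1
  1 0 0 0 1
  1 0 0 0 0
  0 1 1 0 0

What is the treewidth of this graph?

1

A width-1 tree decomposition is:
Bags: B1 = {2, 5}  B2 = {3, 5}  B3 = {1, 3}  B4 = {1, 4}
Tree: B1–B2, B2–B3, B3–B4
Every bag has size at most 2, so the width is 2 − 1 = 1 and tw(G) ≤ 1. G has an edge, so its treewidth is at least 1. Combining the bounds, tw(G) = 1.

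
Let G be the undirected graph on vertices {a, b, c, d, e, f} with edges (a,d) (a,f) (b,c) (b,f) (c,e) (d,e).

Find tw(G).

2

A width-2 tree decomposition is:
Bags: B1 = {a, b, f}  B2 = {a, b, d}  B3 = {b, d, e}  B4 = {b, c, e}
Tree: B1–B2, B2–B3, B3–B4
Every bag has size at most 3, so the width is 3 − 1 = 2 and tw(G) ≤ 2. For the lower bound, G contains the cycle b–f–a–d–e–c–b, so G is not a forest; only forests have treewidth ≤ 1, hence tw(G) ≥ 2. Therefore the treewidth is 2.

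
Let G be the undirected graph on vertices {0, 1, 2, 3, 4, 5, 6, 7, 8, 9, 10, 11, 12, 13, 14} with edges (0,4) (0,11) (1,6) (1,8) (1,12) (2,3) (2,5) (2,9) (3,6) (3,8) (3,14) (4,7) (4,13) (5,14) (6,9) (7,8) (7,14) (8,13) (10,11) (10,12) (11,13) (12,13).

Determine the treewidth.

A width-3 tree decomposition is:
Bags: B1 = {0, 10, 11, 12}  B2 = {0, 11, 12, 13}  B3 = {0, 4, 12, 13}  B4 = {1, 4, 12, 13}  B5 = {1, 4, 8, 13}  B6 = {1, 4, 7, 8}  B7 = {1, 6, 7, 8}  B8 = {3, 6, 7, 8}  B9 = {3, 6, 7, 14}  B10 = {3, 6, 9, 14}  B11 = {2, 3, 9, 14}  B12 = {2, 5, 9, 14}
Tree: B1–B2, B2–B3, B3–B4, B4–B5, B5–B6, B6–B7, B7–B8, B8–B9, B9–B10, B10–B11, B11–B12
Each bag holds 4 vertices, so the decomposition has width 3, which upper-bounds the treewidth. For the lower bound: the 4 vertex sets {0,10,11}, {12}, {13}, {1,4,7,8} are disjoint, each induces a connected subgraph, and every pair is joined by at least one edge of G. Contracting each set to a single vertex therefore yields K_{4} as a minor, and since treewidth is minor-monotone, tw(G) ≥ tw(K_{4}) = 3. Therefore the treewidth is 3.

3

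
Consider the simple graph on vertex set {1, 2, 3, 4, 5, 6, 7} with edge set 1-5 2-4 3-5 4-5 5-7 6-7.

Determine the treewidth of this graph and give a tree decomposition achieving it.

Every bag has size at most 2, so the width is 2 − 1 = 1 and tw(G) ≤ 1. Any graph with an edge has treewidth ≥ 1, and G has the edge 4–2. Hence tw(G) = 1 exactly.

Treewidth 1.
Bags: B1 = {2, 4}  B2 = {4, 5}  B3 = {5, 7}  B4 = {6, 7}  B5 = {1, 5}  B6 = {3, 5}
Tree: B1–B2, B2–B3, B3–B4, B2–B5, B2–B6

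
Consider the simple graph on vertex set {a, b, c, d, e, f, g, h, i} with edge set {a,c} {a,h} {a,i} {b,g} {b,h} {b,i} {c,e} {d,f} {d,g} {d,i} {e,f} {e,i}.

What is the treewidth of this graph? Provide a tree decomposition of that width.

Treewidth 3.
One optimal decomposition is:
Bags: B1 = {b, d, g, h}  B2 = {b, d, h, i}  B3 = {a, d, h, i}  B4 = {a, d, f, i}  B5 = {a, e, f, i}  B6 = {a, c, e, f}
Tree: B1–B2, B2–B3, B3–B4, B4–B5, B5–B6

The largest bag has 4 vertices, giving width 3; this decomposition certifies tw(G) ≤ 3. For the lower bound: the 4 vertex sets {b,g,h}, {d}, {i}, {a,c,e,f} are disjoint, each induces a connected subgraph, and every pair is joined by at least one edge of G. Contracting each set to a single vertex therefore yields K_{4} as a minor, and since treewidth is minor-monotone, tw(G) ≥ tw(K_{4}) = 3. The upper and lower bounds meet at 3, so that is the treewidth.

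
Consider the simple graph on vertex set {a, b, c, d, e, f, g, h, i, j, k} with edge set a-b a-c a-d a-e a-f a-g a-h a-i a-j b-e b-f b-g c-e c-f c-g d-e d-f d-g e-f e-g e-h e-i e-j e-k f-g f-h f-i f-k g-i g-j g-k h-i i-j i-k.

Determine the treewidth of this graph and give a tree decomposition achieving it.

Every bag has size at most 5, so the width is 5 − 1 = 4 and tw(G) ≤ 4. For the lower bound, the 5 vertices {a, e, g, i, j} are pairwise adjacent, and any tree decomposition puts a clique entirely inside one bag — forcing width ≥ 4. Therefore the treewidth is 4.

Treewidth 4.
Bags: B1 = {a, d, e, f, g}  B2 = {a, c, e, f, g}  B3 = {a, e, f, g, i}  B4 = {a, e, f, h, i}  B5 = {a, e, g, i, j}  B6 = {a, b, e, f, g}  B7 = {e, f, g, i, k}
Tree: B1–B2, B1–B3, B3–B4, B3–B5, B2–B6, B3–B7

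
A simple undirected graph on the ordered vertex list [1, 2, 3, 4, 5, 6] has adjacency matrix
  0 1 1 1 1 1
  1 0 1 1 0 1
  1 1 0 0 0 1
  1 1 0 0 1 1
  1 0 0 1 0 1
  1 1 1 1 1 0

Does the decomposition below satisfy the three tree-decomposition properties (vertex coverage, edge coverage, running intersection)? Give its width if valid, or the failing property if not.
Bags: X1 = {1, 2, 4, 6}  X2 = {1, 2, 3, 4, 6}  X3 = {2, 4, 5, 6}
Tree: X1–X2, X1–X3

No — edge (1,5) lies in no bag.

A tree decomposition must satisfy three properties: every vertex lies in some bag; for every edge, both endpoints lie together in some bag; and for every vertex, the bags containing it form a connected subtree. Here edge (1,5) lies in no bag, so the decomposition is invalid.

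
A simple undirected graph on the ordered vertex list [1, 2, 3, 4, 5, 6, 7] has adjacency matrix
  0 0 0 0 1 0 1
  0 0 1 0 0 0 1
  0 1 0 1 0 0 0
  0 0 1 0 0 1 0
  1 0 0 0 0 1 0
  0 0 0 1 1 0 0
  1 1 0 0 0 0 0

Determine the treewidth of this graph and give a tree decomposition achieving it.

Every bag has size at most 3, so the width is 3 − 1 = 2 and tw(G) ≤ 2. The edges 1–5–6–4–3–2–7–1 form a cycle, so G is not a tree and its treewidth is at least 2. The upper and lower bounds meet at 2, so that is the treewidth.

Treewidth 2.
One such decomposition:
Bags: B1 = {1, 5, 6}  B2 = {1, 4, 6}  B3 = {1, 3, 4}  B4 = {1, 2, 3}  B5 = {1, 2, 7}
Tree: B1–B2, B2–B3, B3–B4, B4–B5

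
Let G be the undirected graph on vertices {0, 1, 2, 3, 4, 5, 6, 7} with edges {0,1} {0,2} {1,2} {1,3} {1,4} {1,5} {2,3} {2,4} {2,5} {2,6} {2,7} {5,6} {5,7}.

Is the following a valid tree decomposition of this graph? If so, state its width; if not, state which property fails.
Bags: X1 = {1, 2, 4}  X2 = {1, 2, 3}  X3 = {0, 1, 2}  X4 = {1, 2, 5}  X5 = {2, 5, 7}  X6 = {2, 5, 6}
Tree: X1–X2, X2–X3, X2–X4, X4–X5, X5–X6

Yes; width 2.

Vertex coverage: the bags together contain {0, 1, 2, 3, 4, 5, 6, 7}, the full vertex set. Edge coverage: each edge of G has both endpoints in at least one bag. Running intersection: for every vertex, the bags containing it form a connected subtree. All three properties hold, so this is a valid tree decomposition of width max|bag| − 1 = 2, and hence tw(G) ≤ 2.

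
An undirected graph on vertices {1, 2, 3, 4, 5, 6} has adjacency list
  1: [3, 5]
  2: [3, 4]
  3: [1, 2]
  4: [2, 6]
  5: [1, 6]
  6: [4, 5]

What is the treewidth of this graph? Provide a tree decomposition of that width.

The largest bag has 3 vertices, giving width 2; this decomposition certifies tw(G) ≤ 2. For the lower bound, G contains the cycle 4–6–5–1–3–2–4, so G is not a forest; only forests have treewidth ≤ 1, hence tw(G) ≥ 2. The upper and lower bounds meet at 2, so that is the treewidth.

Treewidth 2.
Bags: B1 = {4, 5, 6}  B2 = {1, 4, 5}  B3 = {1, 3, 4}  B4 = {2, 3, 4}
Tree: B1–B2, B2–B3, B3–B4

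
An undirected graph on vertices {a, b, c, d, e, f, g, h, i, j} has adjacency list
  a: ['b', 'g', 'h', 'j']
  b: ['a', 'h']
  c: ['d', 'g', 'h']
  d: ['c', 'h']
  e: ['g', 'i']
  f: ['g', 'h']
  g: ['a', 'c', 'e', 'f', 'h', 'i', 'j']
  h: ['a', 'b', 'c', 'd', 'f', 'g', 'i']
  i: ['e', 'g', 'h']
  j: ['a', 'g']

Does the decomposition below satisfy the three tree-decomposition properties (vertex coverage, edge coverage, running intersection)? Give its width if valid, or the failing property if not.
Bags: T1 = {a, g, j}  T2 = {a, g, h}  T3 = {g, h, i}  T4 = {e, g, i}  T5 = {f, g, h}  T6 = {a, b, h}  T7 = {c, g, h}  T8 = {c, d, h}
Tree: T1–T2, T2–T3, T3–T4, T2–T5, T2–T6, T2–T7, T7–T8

Yes; width 2.

Vertex coverage: the bags together contain {a, b, c, d, e, f, g, h, i, j}, the full vertex set. Edge coverage: each edge of G has both endpoints in at least one bag. Running intersection: for every vertex, the bags containing it form a connected subtree. All three properties hold, so this is a valid tree decomposition of width max|bag| − 1 = 2, and hence tw(G) ≤ 2.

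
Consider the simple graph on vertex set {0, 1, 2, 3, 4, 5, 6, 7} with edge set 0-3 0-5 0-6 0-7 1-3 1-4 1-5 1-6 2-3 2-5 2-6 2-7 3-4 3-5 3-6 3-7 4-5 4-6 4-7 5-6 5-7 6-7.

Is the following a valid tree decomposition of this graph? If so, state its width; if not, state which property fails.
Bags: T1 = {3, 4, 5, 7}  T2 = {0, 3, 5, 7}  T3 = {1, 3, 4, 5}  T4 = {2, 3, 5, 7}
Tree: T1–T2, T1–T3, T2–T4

No — vertex 6 appears in no bag.

A tree decomposition must satisfy three properties: every vertex lies in some bag; for every edge, both endpoints lie together in some bag; and for every vertex, the bags containing it form a connected subtree. Here vertex 6 appears in no bag, so the decomposition is invalid.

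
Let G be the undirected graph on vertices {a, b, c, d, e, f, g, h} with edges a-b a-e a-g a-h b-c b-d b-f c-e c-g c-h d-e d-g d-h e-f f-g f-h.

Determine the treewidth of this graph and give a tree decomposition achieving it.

Every bag has size at most 5, so the width is 5 − 1 = 4 and tw(G) ≤ 4. For the lower bound: the 5 vertex sets {d,h}, {a,b}, {e,f}, {c}, {g} are disjoint, each induces a connected subgraph, and every pair is joined by at least one edge of G. Contracting each set to a single vertex therefore yields K_{5} as a minor, and since treewidth is minor-monotone, tw(G) ≥ tw(K_{5}) = 4. Hence tw(G) = 4 exactly.

Treewidth 4.
One optimal decomposition is:
Bags: B1 = {a, c, d, f, h}  B2 = {a, b, c, d, f}  B3 = {a, c, d, e, f}  B4 = {a, c, d, f, g}
Tree: B1–B2, B2–B3, B3–B4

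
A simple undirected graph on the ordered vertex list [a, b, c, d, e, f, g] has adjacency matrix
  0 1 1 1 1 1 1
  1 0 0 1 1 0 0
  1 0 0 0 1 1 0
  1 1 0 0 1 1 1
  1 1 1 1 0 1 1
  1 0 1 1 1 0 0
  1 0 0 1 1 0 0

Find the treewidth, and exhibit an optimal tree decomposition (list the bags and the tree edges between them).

Treewidth 3.
Bags: B1 = {a, d, e, f}  B2 = {a, c, e, f}  B3 = {a, d, e, g}  B4 = {a, b, d, e}
Tree: B1–B2, B1–B3, B3–B4

Each bag holds 4 vertices, so the decomposition has width 3, which upper-bounds the treewidth. Conversely, {a, d, e, g} is a clique of size 4, and the vertices of any clique must share a bag in every tree decomposition; so some bag has ≥ 4 vertices and tw(G) ≥ 3. Therefore the treewidth is 3.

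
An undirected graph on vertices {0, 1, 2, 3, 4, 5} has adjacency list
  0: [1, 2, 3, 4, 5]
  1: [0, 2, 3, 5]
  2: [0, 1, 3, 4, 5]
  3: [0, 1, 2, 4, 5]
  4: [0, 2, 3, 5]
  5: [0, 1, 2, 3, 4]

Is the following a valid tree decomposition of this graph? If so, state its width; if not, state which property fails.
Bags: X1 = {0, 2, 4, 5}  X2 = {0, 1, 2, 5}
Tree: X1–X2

A tree decomposition must satisfy three properties: every vertex lies in some bag; for every edge, both endpoints lie together in some bag; and for every vertex, the bags containing it form a connected subtree. Here vertex 3 appears in no bag, so the decomposition is invalid.

No — vertex 3 appears in no bag.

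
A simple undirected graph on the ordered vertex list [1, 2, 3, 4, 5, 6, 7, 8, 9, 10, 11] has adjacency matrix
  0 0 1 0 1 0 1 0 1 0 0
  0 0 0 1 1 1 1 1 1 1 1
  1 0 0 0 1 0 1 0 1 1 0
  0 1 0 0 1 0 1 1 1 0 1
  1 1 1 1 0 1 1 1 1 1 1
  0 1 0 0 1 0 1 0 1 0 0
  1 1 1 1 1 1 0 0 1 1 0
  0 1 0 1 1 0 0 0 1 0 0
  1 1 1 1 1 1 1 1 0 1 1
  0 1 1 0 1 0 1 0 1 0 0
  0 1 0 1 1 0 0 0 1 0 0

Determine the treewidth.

4

A width-4 tree decomposition is:
Bags: B1 = {2, 4, 5, 7, 9}  B2 = {2, 5, 7, 9, 10}  B3 = {2, 4, 5, 8, 9}  B4 = {2, 4, 5, 9, 11}  B5 = {3, 5, 7, 9, 10}  B6 = {1, 3, 5, 7, 9}  B7 = {2, 5, 6, 7, 9}
Tree: B1–B2, B1–B3, B3–B4, B2–B5, B5–B6, B1–B7
The largest bag has 5 vertices, giving width 4; this decomposition certifies tw(G) ≤ 4. Conversely, {1, 3, 5, 7, 9} is a clique of size 5, and the vertices of any clique must share a bag in every tree decomposition; so some bag has ≥ 5 vertices and tw(G) ≥ 4. Therefore the treewidth is 4.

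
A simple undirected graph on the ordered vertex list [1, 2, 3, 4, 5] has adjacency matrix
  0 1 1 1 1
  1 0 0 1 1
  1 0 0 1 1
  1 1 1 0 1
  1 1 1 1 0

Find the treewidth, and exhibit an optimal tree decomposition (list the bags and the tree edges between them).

Every bag has size at most 4, so the width is 4 − 1 = 3 and tw(G) ≤ 3. For the lower bound, the 4 vertices {1, 2, 4, 5} are pairwise adjacent, and any tree decomposition puts a clique entirely inside one bag — forcing width ≥ 3. The upper and lower bounds meet at 3, so that is the treewidth.

Treewidth 3.
Bags: B1 = {1, 2, 4, 5}  B2 = {1, 3, 4, 5}
Tree: B1–B2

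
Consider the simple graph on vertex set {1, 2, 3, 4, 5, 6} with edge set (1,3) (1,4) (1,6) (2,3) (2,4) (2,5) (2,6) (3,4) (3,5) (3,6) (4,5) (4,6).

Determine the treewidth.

A width-3 tree decomposition is:
Bags: B1 = {2, 3, 4, 6}  B2 = {2, 3, 4, 5}  B3 = {1, 3, 4, 6}
Tree: B1–B2, B1–B3
Each bag holds 4 vertices, so the decomposition has width 3, which upper-bounds the treewidth. For the lower bound, the 4 vertices {1, 3, 4, 6} are pairwise adjacent, and any tree decomposition puts a clique entirely inside one bag — forcing width ≥ 3. Hence tw(G) = 3 exactly.

3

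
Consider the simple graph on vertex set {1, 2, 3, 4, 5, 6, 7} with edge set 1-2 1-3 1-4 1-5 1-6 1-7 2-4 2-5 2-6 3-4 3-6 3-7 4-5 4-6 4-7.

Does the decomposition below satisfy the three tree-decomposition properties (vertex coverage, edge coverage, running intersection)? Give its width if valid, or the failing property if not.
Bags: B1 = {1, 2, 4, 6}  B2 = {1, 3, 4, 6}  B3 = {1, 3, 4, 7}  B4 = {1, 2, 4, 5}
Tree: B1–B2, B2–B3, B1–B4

Checking the three conditions: (i) the bags cover all of {1, 2, 3, 4, 5, 6, 7}; (ii) for each edge, some bag contains both endpoints; (iii) the bags containing any fixed vertex form a subtree. All hold, so the decomposition is valid with width 4 − 1 = 3.

Yes; width 3.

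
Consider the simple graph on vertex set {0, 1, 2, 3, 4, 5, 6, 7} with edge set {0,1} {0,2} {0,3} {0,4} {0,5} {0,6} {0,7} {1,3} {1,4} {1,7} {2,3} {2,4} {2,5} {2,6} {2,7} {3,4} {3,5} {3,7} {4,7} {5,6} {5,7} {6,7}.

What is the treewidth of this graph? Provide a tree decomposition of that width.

Treewidth 4.
One such decomposition:
Bags: B1 = {0, 2, 3, 5, 7}  B2 = {0, 2, 5, 6, 7}  B3 = {0, 2, 3, 4, 7}  B4 = {0, 1, 3, 4, 7}
Tree: B1–B2, B1–B3, B3–B4

The largest bag has 5 vertices, giving width 4; this decomposition certifies tw(G) ≤ 4. For the lower bound, the 5 vertices {0, 1, 3, 4, 7} are pairwise adjacent, and any tree decomposition puts a clique entirely inside one bag — forcing width ≥ 4. The upper and lower bounds meet at 4, so that is the treewidth.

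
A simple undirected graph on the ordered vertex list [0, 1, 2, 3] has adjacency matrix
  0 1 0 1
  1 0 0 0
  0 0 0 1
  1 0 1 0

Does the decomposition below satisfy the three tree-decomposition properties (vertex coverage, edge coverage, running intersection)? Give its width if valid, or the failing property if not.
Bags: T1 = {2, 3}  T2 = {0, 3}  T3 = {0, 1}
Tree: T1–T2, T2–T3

Every vertex of G appears in some bag (union = {0, 1, 2, 3}); every edge is covered by a bag; and for each vertex v the set of bags containing v is connected in the bag tree. The decomposition is therefore valid. The largest bag has 2 vertices, so the width is 1.

Yes; width 1.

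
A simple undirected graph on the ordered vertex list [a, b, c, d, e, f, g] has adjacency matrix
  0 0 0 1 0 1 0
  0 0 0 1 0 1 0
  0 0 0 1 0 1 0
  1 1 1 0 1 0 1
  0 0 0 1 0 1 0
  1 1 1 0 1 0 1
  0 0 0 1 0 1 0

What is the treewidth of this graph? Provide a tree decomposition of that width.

The largest bag has 3 vertices, giving width 2; this decomposition certifies tw(G) ≤ 2. Since d–b–f–e–d is a cycle in G, G is not acyclic. Forests are exactly the graphs of treewidth ≤ 1, so tw(G) ≥ 2. Combining the bounds, tw(G) = 2.

Treewidth 2.
Bags: B1 = {b, d, f}  B2 = {d, e, f}  B3 = {a, d, f}  B4 = {d, f, g}  B5 = {c, d, f}
Tree: B1–B2, B2–B3, B3–B4, B4–B5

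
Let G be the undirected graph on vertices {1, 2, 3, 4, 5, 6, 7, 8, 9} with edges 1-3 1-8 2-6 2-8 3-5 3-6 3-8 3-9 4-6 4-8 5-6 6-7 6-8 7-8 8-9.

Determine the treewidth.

A width-2 tree decomposition is:
Bags: B1 = {1, 3, 8}  B2 = {3, 6, 8}  B3 = {2, 6, 8}  B4 = {4, 6, 8}  B5 = {3, 5, 6}  B6 = {6, 7, 8}  B7 = {3, 8, 9}
Tree: B1–B2, B2–B3, B2–B4, B2–B5, B3–B6, B1–B7
The largest bag has 3 vertices, giving width 2; this decomposition certifies tw(G) ≤ 2. For the lower bound, the 3 vertices {1, 3, 8} are pairwise adjacent, and any tree decomposition puts a clique entirely inside one bag — forcing width ≥ 2. Hence tw(G) = 2 exactly.

2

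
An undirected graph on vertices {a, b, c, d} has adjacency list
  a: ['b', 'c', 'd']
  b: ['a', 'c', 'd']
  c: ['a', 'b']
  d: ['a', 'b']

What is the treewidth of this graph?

2

A width-2 tree decomposition is:
Bags: B1 = {a, b, d}  B2 = {a, b, c}
Tree: B1–B2
Each bag holds 3 vertices, so the decomposition has width 2, which upper-bounds the treewidth. Conversely, {a, b, d} is a clique of size 3, and the vertices of any clique must share a bag in every tree decomposition; so some bag has ≥ 3 vertices and tw(G) ≥ 2. Hence tw(G) = 2 exactly.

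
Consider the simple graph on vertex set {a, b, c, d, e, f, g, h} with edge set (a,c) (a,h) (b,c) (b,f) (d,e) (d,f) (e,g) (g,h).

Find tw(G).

A width-2 tree decomposition is:
Bags: B1 = {b, d, f}  B2 = {b, d, e}  B3 = {b, e, g}  B4 = {b, g, h}  B5 = {a, b, h}  B6 = {a, b, c}
Tree: B1–B2, B2–B3, B3–B4, B4–B5, B5–B6
Each bag holds 3 vertices, so the decomposition has width 2, which upper-bounds the treewidth. For the lower bound, G contains the cycle b–f–d–e–g–h–a–c–b, so G is not a forest; only forests have treewidth ≤ 1, hence tw(G) ≥ 2. Combining the bounds, tw(G) = 2.

2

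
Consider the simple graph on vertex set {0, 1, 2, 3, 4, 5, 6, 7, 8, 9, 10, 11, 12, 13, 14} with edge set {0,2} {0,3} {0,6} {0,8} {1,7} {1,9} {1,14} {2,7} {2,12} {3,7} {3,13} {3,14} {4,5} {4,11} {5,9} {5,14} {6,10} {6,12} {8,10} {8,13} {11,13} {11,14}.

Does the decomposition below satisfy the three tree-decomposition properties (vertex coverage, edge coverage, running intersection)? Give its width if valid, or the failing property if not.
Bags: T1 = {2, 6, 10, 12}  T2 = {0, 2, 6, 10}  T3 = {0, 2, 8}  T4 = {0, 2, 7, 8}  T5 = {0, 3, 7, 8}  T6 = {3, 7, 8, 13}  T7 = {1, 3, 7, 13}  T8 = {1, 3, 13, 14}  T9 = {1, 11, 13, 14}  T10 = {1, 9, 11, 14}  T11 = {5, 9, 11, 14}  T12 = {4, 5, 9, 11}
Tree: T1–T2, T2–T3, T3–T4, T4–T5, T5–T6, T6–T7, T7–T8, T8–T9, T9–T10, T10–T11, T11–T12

No — edge (10,8) lies in no bag.

A tree decomposition must satisfy three properties: every vertex lies in some bag; for every edge, both endpoints lie together in some bag; and for every vertex, the bags containing it form a connected subtree. Here edge (10,8) lies in no bag, so the decomposition is invalid.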